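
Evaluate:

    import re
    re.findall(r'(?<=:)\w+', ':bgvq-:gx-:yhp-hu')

The lookaround is zero-width — it requires the adjacent text to match without consuming it, so the asserted text isn't part of the match.
Walking the string: at [1:5] → 'bgvq'; at [7:9] → 'gx'; at [11:14] → 'yhp'.
With no groups in the pattern, `findall` gives back each whole match — 3 here.

['bgvq', 'gx', 'yhp']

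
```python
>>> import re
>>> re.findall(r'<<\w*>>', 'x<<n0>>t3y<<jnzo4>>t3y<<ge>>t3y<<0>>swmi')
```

['<<n0>>', '<<jnzo4>>', '<<ge>>', '<<0>>']

Scanning left to right: at [1:7] → '<<n0>>'; at [10:19] → '<<jnzo4>>'; at [22:28] → '<<ge>>'; at [31:36] → '<<0>>'.
Since nothing is captured, `findall` lists the 4 matched substrings directly.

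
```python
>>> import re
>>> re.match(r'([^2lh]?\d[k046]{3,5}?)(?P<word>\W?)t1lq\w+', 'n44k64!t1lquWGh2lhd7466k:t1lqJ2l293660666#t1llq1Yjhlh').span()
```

(0, 24)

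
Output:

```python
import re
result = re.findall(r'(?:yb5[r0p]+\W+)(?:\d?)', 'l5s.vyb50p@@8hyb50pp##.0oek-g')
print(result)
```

['yb50p@@8', 'yb50pp##.0']

`findall` yields the raw match text (2 of them) because the pattern has no groups.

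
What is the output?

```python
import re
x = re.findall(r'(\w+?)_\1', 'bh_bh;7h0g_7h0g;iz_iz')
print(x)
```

['bh', '7h0g', 'iz']

`\1` has to match the exact text group 1 already captured.
Matches: at [0:5] match 'bh_bh', group 1 = 'bh'; at [6:15] match '7h0g_7h0g', group 1 = '7h0g'; at [16:21] match 'iz_iz', group 1 = 'iz'.
Because there's exactly one group, `findall` drops the full match and keeps group 1 from each hit.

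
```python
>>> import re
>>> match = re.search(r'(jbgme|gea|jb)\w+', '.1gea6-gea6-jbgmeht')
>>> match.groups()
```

('gea',)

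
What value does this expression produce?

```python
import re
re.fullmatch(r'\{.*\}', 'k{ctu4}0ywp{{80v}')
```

None

`re.fullmatch` requires the pattern to consume the entire string.
Here there's no way to consume every character, so the call returns None.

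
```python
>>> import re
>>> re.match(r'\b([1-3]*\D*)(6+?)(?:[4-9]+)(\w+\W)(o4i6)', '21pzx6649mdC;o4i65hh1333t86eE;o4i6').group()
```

With `match`, the pattern is implicitly anchored at the beginning.
The match spans [0:17] → '21pzx6649mdC;o4i6'.

'21pzx6649mdC;o4i6'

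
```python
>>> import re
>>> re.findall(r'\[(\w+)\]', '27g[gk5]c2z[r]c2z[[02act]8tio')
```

Matches: at [3:8] match '[gk5]', group 1 = 'gk5'; at [11:14] match '[r]', group 1 = 'r'; at [18:25] match '[02act]', group 1 = '02act'.
With a single group, `findall` returns only what that group captured — 3 items.

['gk5', 'r', '02act']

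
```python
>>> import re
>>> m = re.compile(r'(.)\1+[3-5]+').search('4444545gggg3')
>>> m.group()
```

'4444545'

`\1` has to match the exact text group 1 already captured.
The match spans [0:7] → '4444545'.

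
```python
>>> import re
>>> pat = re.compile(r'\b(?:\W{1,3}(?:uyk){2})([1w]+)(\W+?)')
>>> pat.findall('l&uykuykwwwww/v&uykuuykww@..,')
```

`findall` packs the 2 group values into a tuple for every match.

[('wwwww', '/')]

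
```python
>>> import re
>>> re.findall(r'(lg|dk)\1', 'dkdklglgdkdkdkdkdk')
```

The backreference `\1` re-matches whatever the first group consumed, character for character.
With a single group, `findall` returns only what that group captured — 4 items.

['dk', 'lg', 'dk', 'dk']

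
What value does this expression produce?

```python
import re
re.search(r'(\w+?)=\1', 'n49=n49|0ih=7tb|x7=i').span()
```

(0, 7)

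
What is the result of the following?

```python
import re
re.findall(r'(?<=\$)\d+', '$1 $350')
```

Because the assertion is zero-width, the text it checks is not consumed and won't appear in the result.
Since nothing is captured, `findall` lists the 2 matched substrings directly.

['1', '350']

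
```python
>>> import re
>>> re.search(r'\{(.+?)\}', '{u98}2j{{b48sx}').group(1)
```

'u98'

The match spans [0:5] → '{u98}'.
Captured: group 1 = 'u98'.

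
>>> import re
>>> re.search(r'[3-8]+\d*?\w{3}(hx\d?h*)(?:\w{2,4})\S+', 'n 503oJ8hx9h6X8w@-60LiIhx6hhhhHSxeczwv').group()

'503oJ8hx9h6X8w@-60LiIhx6hhhhHSxeczwv'

The pattern matches one or more of a character in [3-8]; then zero or more of a digit (lazy), then exactly 3 of a word character; then the literal 'hx', then optionally a digit, then zero or more of the literal 'h' (captured); then 2 to 4 of a word character (non-capturing group); then one or more of a non-whitespace character.
`search` walks the string left to right and returns the first match it finds.
The match spans [2:38] → '503oJ8hx9h6X8w@-60LiIhx6hhhhHSxeczwv'.
Captured: group 1 = 'hx9h'.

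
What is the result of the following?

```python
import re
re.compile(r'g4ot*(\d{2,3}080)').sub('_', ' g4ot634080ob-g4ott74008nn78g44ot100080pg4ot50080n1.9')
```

The pattern matches the literal 'g4o', then zero or more of the literal 't'; then 2 to 3 of a digit, then the literal '080' (captured).
Matches: at [1:11] → 'g4ot634080'; at [40:49] → 'g4ot50080'.
Every occurrence is swapped for '_'.

' _ob-g4ott74008nn78g44ot100080p_n1.9'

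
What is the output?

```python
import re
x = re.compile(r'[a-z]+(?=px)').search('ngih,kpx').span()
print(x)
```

(5, 6)

The `(?=…)`/`(?<=…)` assertion just peeks at neighbouring text; it doesn't advance the match position.
Unlike `match`, `search` isn't anchored — it looks for the pattern anywhere in the string.
The match spans [5:6] → 'k'.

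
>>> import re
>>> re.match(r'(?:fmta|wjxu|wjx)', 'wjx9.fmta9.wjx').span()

`match` is anchored at position 0; if the pattern doesn't fit there, it returns None.
The match spans [0:3] → 'wjx'.

(0, 3)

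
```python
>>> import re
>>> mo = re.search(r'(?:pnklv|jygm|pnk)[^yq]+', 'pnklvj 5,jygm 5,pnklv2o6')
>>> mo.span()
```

`search` walks the string left to right and returns the first match it finds.
The match spans [0:10] → 'pnklvj 5,j'.

(0, 10)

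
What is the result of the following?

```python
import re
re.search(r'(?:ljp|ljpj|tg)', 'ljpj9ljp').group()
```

`|` is ordered: at each position the engine commits to the first alternative that works.
Unlike `match`, `search` isn't anchored — it looks for the pattern anywhere in the string.
The match spans [0:3] → 'ljp'.

'ljp'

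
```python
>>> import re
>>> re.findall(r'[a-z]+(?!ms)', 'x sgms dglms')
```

['x', 'sgms', 'dglms']

Because the assertion is negative and zero-width, positions next to the forbidden text are skipped.
Matches: at [0:1] → 'x'; at [2:6] → 'sgms'; at [7:12] → 'dglms'.
No capturing groups, so `findall` returns the 3 full match strings.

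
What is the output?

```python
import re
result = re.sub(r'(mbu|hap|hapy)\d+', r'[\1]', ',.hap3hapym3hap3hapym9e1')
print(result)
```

,.[hap]hapym3[hap]hapym9e1

Matches: at [2:6] → 'hap3'; at [12:16] → 'hap3'.
The replacement refers to a captured group, so each match is rewritten using its own captured text.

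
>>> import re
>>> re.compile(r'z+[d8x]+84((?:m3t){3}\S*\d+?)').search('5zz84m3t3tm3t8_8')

Pattern: one or more of the literal 'z', then one or more of one of [d8x], then the literal '84'; then the literal 'm3t' repeated 3 times, then zero or more of a non-whitespace character, then one or more of a digit (lazy) (captured).
`re.search` scans for the first position where the pattern succeeds.
Here no position works, so the call returns None.

None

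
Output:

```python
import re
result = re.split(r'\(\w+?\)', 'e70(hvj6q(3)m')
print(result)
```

Matches to split on: at [9:12] → '(3)'.
Splitting on the pattern gives 2 pieces.

['e70(hvj6q', 'm']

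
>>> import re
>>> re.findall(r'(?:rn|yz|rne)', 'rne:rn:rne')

['rn', 'rn', 'rn']

Alternation isn't longest-match — the leftmost alternative that fits at this position is chosen.
Walking the string: at [0:2] → 'rn'; at [4:6] → 'rn'; at [7:9] → 'rn'.
No capturing groups, so `findall` returns the 3 full match strings.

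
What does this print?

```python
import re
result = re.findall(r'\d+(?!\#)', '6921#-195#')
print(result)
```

['692', '19']

A negative assertion filters positions out without eating any characters.
Matches: at [0:3] → '692'; at [6:8] → '19'.
`findall` yields the raw match text (2 of them) because the pattern has no groups.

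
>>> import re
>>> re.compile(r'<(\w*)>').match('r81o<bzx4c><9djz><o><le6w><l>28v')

None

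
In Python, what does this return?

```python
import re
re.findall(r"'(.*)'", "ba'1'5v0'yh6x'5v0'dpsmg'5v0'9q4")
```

Walking the string: at [2:28] match "'1'5v0'yh6x'5v0'dpsmg'5v0'", group 1 = "1'5v0'yh6x'5v0'dpsmg'5v0".
Because there's exactly one group, `findall` drops the full match and keeps group 1 from the one hit.

["1'5v0'yh6x'5v0'dpsmg'5v0"]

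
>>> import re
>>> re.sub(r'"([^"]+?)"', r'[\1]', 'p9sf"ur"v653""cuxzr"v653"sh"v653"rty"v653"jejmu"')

Matches: at [4:8] → '"ur"'; at [13:20] → '"cuxzr"'; at [24:28] → '"sh"'; at [32:37] → '"rty"'; at [41:48] → '"jejmu"'.
Each match is replaced using the text its own group 1 captured.

'p9sf[ur]v653"[cuxzr]v653[sh]v653[rty]v653[jejmu]'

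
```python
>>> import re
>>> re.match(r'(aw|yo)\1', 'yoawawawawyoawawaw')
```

The backreference `\1` re-matches whatever the first group consumed, character for character.
With `match`, the pattern is implicitly anchored at the beginning.
Here position 0 doesn't satisfy it, so the call returns None.

None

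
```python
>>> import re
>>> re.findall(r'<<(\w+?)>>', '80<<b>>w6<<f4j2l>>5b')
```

Walking the string: at [2:7] match '<<b>>', group 1 = 'b'; at [9:18] match '<<f4j2l>>', group 1 = 'f4j2l'.
One capturing group, so `findall` returns just the captured substring from each match — 2 in all.

['b', 'f4j2l']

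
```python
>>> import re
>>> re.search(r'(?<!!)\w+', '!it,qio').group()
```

`(?!…)`/`(?<!…)` only lets a position through if the neighbouring text does NOT match; no characters are consumed.
`search` walks the string left to right and returns the first match it finds.
The match spans [2:3] → 't'.

't'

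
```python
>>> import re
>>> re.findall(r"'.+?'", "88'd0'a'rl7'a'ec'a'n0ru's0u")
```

["'d0'", "'rl7'", "'ec'", "'n0ru'"]

A non-greedy quantifier consumes as few characters as it can — just enough that the remainder of the pattern still matches from where it stops; whatever follows it matches normally.
Walking the string: at [2:6] → "'d0'"; at [7:12] → "'rl7'"; at [13:17] → "'ec'"; at [18:24] → "'n0ru'".
`findall` yields the raw match text (4 of them) because the pattern has no groups.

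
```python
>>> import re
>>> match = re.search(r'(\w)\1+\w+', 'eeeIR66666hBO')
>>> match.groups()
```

The match spans [0:13] → 'eeeIR66666hBO'.
Captured: group 1 = 'e'.

('e',)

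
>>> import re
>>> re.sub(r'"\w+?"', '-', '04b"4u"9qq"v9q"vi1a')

Every occurrence is swapped for '-'.

'04b-9qq-vi1a'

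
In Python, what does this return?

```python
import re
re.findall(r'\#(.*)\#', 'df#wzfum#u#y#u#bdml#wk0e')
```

Scanning left to right: at [2:20] match '#wzfum#u#y#u#bdml#', group 1 = 'wzfum#u#y#u#bdml'.
One capturing group, so `findall` returns just the captured substring from the one match — 1 in all.

['wzfum#u#y#u#bdml']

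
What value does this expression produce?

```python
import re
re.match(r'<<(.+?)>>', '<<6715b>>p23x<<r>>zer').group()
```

'<<6715b>>'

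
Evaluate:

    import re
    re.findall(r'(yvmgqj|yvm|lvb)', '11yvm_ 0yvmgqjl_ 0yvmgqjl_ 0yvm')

`|` is ordered: at each position the engine commits to the first alternative that works.
Matches: at [2:5] match 'yvm', group 1 = 'yvm'; at [8:14] match 'yvmgqj', group 1 = 'yvmgqj'; at [18:24] match 'yvmgqj', group 1 = 'yvmgqj'; at [28:31] match 'yvm', group 1 = 'yvm'.
One capturing group, so `findall` returns just the captured substring from each match — 4 in all.

['yvm', 'yvmgqj', 'yvmgqj', 'yvm']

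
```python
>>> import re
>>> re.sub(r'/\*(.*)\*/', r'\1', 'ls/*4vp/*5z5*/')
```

'ls4vp/*5z5'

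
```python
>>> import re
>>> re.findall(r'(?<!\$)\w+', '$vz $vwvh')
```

['z', 'wvh']

The negative lookaround is zero-width — it rules out positions where the adjacent text would match, without consuming anything.
Since nothing is captured, `findall` lists the 2 matched substrings directly.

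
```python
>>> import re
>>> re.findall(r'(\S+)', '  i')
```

This matches one or more of a non-whitespace character (captured).
Matches: at [2:3] match 'i', group 1 = 'i'.
Because there's exactly one group, `findall` drops the full match and keeps group 1 from the one hit.

['i']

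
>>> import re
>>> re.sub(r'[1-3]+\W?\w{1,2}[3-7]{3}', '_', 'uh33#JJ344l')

The pattern matches one or more of a character in [1-3]; then optionally a non-word character, then 1 to 2 of a word character, then exactly 3 of a character in [3-7].
Matches: at [2:10] → '33#JJ344'.
Each match is replaced by '_'.

'uh_l'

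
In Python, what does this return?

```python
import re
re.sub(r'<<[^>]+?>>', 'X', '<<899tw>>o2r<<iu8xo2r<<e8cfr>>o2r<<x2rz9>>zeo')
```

Matches: at [0:9] → '<<899tw>>'; at [12:30] → '<<iu8xo2r<<e8cfr>>'; at [33:42] → '<<x2rz9>>'.
Each match is replaced by 'X'.

'Xo2rXo2rXzeo'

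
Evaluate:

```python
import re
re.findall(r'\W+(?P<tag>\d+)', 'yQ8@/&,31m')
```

The pattern matches one or more of a non-word character; then one or more of a digit (captured as 'tag').
Walking the string: at [3:9] match '@/&,31', group 1 = '31'.
`findall` collects group 1 from the one match (1 total).

['31']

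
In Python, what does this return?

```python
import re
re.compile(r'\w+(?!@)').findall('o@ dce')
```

['dce']

The negative lookahead/lookbehind blocks any match where the forbidden context is present.
Matches: at [3:6] → 'dce'.
Since nothing is captured, `findall` lists the 1 matched substring directly.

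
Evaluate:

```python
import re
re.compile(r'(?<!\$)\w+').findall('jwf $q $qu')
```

['jwf', 'u']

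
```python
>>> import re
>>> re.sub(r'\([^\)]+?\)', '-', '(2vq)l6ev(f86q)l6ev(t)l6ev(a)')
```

'-l6ev-l6ev-l6ev-'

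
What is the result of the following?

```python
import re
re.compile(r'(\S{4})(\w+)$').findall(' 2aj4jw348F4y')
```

This matches exactly 4 of a non-whitespace character (captured); then one or more of a word character (captured); then anchored at the end.
Multiple groups make `findall` return tuples — one 2-tuple for the one match.

[('2aj4', 'jw348F4y')]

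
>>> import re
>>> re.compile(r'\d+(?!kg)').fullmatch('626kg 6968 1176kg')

Because the assertion is negative and zero-width, positions next to the forbidden text are skipped.
`fullmatch` succeeds only if the pattern covers the string from start to end.
Here there's no way to consume every character, so the call returns None.

None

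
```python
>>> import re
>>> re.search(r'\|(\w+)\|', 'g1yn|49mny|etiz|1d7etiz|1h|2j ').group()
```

The match spans [4:11] → '|49mny|'.

'|49mny|'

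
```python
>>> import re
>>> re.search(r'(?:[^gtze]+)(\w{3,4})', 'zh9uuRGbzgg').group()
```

This matches one or more of any character except [gtze] (non-capturing group); then 3 to 4 of a word character (captured).
`search` walks the string left to right and returns the first match it finds.
The match spans [1:11] → 'h9uuRGbzgg'.
Captured: group 1 = 'zgg'.

'h9uuRGbzgg'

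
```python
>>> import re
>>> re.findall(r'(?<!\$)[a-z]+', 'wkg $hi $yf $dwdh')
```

['wkg', 'i', 'f', 'wdh']

`(?!…)`/`(?<!…)` only lets a position through if the neighbouring text does NOT match; no characters are consumed.
No capturing groups, so `findall` returns the 4 full match strings.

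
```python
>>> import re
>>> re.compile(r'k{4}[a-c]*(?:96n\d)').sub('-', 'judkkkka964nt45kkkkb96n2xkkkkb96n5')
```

Pattern: exactly 4 of a literal 'k', then zero or more of a character in [a-c]; then the literal '96n', then a digit (non-capturing group).
Matches: at [15:24] → 'kkkkb96n2'; at [25:34] → 'kkkkb96n5'.
Each match is replaced by '-'.

'judkkkka964nt45-x-'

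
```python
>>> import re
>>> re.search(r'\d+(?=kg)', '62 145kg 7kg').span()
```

Lookahead/lookbehind check context without consuming it, so the matched span excludes the asserted characters.
`re.search` tries every starting position until one works.
The match spans [3:6] → '145'.

(3, 6)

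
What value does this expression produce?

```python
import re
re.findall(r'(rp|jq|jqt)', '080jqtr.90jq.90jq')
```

Alternation isn't longest-match — the leftmost alternative that fits at this position is chosen.
One capturing group, so `findall` returns just the captured substring from each match — 3 in all.

['jq', 'jq', 'jq']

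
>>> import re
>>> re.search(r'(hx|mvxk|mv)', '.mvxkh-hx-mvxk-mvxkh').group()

Alternation tries branches left to right and keeps the first one that lets the overall match succeed at that position.
The match spans [1:5] → 'mvxk'.

'mvxk'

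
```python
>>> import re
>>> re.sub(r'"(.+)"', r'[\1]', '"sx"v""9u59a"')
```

Each match is replaced using the text its own group 1 captured.

'[sx"v""9u59a]'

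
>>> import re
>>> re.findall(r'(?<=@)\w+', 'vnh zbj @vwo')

['vwo']

The `(?=…)`/`(?<=…)` assertion just peeks at neighbouring text; it doesn't advance the match position.
No capturing groups, so `findall` returns the 1 full match string.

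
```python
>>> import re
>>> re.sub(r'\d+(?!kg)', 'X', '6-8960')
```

A negative assertion filters positions out without eating any characters.
Matches: at [0:1] → '6'; at [2:6] → '8960'.
`sub` substitutes 'X' at each match site.

'X-X'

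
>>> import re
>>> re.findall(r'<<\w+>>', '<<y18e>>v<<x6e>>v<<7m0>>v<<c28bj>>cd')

Walking the string: at [0:8] → '<<y18e>>'; at [9:16] → '<<x6e>>'; at [17:24] → '<<7m0>>'; at [25:34] → '<<c28bj>>'.
`findall` yields the raw match text (4 of them) because the pattern has no groups.

['<<y18e>>', '<<x6e>>', '<<7m0>>', '<<c28bj>>']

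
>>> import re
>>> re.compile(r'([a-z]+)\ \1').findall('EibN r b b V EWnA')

`\1` has to match the exact text group 1 already captured.
Walking the string: at [7:10] match 'b b', group 1 = 'b'.
`findall` collects group 1 from the one match (1 total).

['b']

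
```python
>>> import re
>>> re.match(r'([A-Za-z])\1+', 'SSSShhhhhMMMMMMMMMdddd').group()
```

'SSSS'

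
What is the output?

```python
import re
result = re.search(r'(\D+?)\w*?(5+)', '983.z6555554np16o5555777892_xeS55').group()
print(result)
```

A `+?`/`*?`/`{m,n}?` starts at its minimum and grows only as far as needed for what follows to match.
The match spans [3:11] → '.z655555'.

.z655555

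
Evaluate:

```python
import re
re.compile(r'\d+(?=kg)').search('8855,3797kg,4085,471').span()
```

(5, 9)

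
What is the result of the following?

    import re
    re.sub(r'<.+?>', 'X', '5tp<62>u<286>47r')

'5tpXuX47r'

With the lazy modifier that quantifier settles for the fewest repetitions that let the rest of the pattern succeed (the atoms after it are unaffected and can still be greedy).
Matches: at [3:7] → '<62>'; at [8:13] → '<286>'.
`sub` substitutes 'X' at each match site.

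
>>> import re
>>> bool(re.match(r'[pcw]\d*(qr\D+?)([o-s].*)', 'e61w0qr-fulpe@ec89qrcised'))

With `match`, the pattern is implicitly anchored at the beginning.
Here the pattern fails at index 0, so the call returns None, and `bool(None)` is False.

False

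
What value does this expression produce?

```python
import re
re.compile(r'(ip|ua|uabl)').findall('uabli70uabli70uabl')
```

['ua', 'ua', 'ua']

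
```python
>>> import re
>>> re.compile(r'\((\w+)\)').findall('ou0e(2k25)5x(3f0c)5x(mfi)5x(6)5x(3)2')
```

Matches: at [4:10] match '(2k25)', group 1 = '2k25'; at [12:18] match '(3f0c)', group 1 = '3f0c'; at [20:25] match '(mfi)', group 1 = 'mfi'; at [27:30] match '(6)', group 1 = '6'; at [32:35] match '(3)', group 1 = '3'.
One capturing group, so `findall` returns just the captured substring from each match — 5 in all.

['2k25', '3f0c', 'mfi', '6', '3']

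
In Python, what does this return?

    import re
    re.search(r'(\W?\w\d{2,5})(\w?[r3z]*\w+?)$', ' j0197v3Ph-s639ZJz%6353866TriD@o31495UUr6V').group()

The match spans [30:42] → '@o31495UUr6V'.

'@o31495UUr6V'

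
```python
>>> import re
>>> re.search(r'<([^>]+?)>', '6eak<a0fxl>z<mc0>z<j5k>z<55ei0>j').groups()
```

`re.search` scans for the first position where the pattern succeeds.
The match spans [4:11] → '<a0fxl>'.
Captured: group 1 = 'a0fxl'.

('a0fxl',)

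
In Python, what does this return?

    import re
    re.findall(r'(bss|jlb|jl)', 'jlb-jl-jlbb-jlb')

`|` is ordered: at each position the engine commits to the first alternative that works.
Scanning left to right: at [0:3] match 'jlb', group 1 = 'jlb'; at [4:6] match 'jl', group 1 = 'jl'; at [7:10] match 'jlb', group 1 = 'jlb'; at [12:15] match 'jlb', group 1 = 'jlb'.
`findall` collects group 1 from each match (4 total).

['jlb', 'jl', 'jlb', 'jlb']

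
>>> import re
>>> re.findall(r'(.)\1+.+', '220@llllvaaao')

['2']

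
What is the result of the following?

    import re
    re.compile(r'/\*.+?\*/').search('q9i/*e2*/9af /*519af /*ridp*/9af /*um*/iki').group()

A non-greedy quantifier consumes as few characters as it can — just enough that the remainder of the pattern still matches from where it stops; whatever follows it matches normally.
The match spans [3:9] → '/*e2*/'.

'/*e2*/'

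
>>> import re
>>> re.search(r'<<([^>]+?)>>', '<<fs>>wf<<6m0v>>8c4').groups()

('fs',)

`re.search` tries every starting position until one works.
The match spans [0:6] → '<<fs>>'.
Captured: group 1 = 'fs'.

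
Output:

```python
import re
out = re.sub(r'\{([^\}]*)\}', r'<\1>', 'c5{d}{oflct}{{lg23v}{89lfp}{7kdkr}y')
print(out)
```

Matches: at [2:5] → '{d}'; at [5:12] → '{oflct}'; at [12:20] → '{{lg23v}'; at [20:27] → '{89lfp}'; at [27:34] → '{7kdkr}'.
The replacement refers to a captured group, so each match is rewritten using its own captured text.

c5<d><oflct><{lg23v><89lfp><7kdkr>y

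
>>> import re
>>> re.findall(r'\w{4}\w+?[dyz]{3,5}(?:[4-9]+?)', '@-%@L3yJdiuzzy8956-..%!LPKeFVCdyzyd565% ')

['L3yJdiuzzy8', 'LPKeFVCdyzyd5']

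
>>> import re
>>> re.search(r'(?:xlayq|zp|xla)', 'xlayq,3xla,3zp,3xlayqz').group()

'xlayq'

Alternation isn't longest-match — the leftmost alternative that fits at this position is chosen.
The match spans [0:5] → 'xlayq'.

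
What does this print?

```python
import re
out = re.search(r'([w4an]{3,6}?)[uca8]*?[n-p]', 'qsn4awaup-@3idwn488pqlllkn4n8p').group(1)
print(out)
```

This matches 3 to 6 of one of [w4an] (lazy) (captured); then zero or more of one of [uca8] (lazy), then a character in [n-p].
A `+?`/`*?`/`{m,n}?` starts at its minimum and grows only as far as needed for what follows to match.
`search` walks the string left to right and returns the first match it finds.
The match spans [2:9] → 'n4awaup'.
Captured: group 1 = 'n4aw'.

n4aw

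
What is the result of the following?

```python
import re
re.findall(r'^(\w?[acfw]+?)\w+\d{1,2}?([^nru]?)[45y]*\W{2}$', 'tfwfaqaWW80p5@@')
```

[('tf', '')]

The pattern matches anchored at the start of the string; then optionally a word character, then one or more of one of [acfw] (lazy) (captured); then one or more of a word character, then 1 to 2 of a digit (lazy); then optionally any character except [nru] (captured); then zero or more of one of [45y], then exactly 2 of a non-word character; then anchored at the end.
Lazy quantifiers expand one character at a time until the remainder of the pattern can match.
Matches: at [0:15] match 'tfwfaqaWW80p5@@', groups = ('tf', '').
`findall` packs the 2 group values into a tuple for every match.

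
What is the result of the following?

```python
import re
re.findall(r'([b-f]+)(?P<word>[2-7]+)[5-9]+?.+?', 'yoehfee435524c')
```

The pattern matches one or more of a character in [b-f] (captured); then one or more of a character in [2-7] (captured as 'word'); then one or more of a character in [5-9] (lazy), then one or more of any character (lazy).
Walking the string: at [4:12] match 'fee43552', groups = ('fee', '435').
With 2 capturing groups, `findall` returns a 2-tuple per match.

[('fee', '435')]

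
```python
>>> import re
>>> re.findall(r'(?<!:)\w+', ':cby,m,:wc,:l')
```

The negative lookahead/lookbehind blocks any match where the forbidden context is present.
Walking the string: at [2:4] → 'by'; at [5:6] → 'm'; at [9:10] → 'c'.
`findall` yields the raw match text (3 of them) because the pattern has no groups.

['by', 'm', 'c']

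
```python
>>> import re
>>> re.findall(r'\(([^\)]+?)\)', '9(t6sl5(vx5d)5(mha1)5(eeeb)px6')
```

Matches: at [1:13] match '(t6sl5(vx5d)', group 1 = 't6sl5(vx5d'; at [14:20] match '(mha1)', group 1 = 'mha1'; at [21:27] match '(eeeb)', group 1 = 'eeeb'.
Because there's exactly one group, `findall` drops the full match and keeps group 1 from each hit.

['t6sl5(vx5d', 'mha1', 'eeeb']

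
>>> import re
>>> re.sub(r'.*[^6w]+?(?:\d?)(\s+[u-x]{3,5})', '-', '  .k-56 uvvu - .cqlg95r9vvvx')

Pattern: zero or more of any character, then one or more of any character except [6w] (lazy); then optionally a digit (non-capturing group); then one or more of whitespace, then 3 to 5 of a character in [u-x] (captured).
Matches: at [0:12] → '  .k-56 uvvu'.
Each match is replaced by '-'.

'- - .cqlg95r9vvvx'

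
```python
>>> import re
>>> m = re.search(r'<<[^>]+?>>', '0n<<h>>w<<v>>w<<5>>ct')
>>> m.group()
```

`re.search` scans for the first position where the pattern succeeds.
The match spans [2:7] → '<<h>>'.

'<<h>>'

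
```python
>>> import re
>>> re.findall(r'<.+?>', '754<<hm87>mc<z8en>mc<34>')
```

['<<hm87>', '<z8en>', '<34>']

With the lazy modifier that quantifier settles for the fewest repetitions that let the rest of the pattern succeed (the atoms after it are unaffected and can still be greedy).
`findall` yields the raw match text (3 of them) because the pattern has no groups.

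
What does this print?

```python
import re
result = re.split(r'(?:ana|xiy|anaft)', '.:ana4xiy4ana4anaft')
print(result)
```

['.:', '4', '4', '4', 'ft']

The regex engine tests alternatives in the order written; an earlier branch that matches wins even if a later one would match more.
Each match becomes a cut point; 5 segments remain.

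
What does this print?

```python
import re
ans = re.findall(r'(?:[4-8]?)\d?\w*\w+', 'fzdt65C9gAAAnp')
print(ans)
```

With no groups in the pattern, `findall` gives back each whole match — 1 here.

['fzdt65C9gAAAnp']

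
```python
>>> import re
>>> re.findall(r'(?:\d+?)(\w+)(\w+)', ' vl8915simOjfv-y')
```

Pattern: one or more of a digit (lazy) (non-capturing group); then one or more of a word character (captured); then one or more of a word character (captured).
Walking the string: at [3:14] match '8915simOjfv', groups = ('915simOjf', 'v').
`findall` packs the 2 group values into a tuple for every match.

[('915simOjf', 'v')]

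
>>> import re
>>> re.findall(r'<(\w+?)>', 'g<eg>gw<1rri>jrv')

['eg', '1rri']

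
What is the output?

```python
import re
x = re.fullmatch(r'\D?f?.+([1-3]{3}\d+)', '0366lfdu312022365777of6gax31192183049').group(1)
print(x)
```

This matches optionally a non-digit, then optionally a literal 'f', then one or more of any character; then exactly 3 of a character in [1-3], then one or more of a digit (captured).
`re.fullmatch` requires the pattern to consume the entire string.
The match spans [0:37] → '0366lfdu312022365777of6gax31192183049'.
Captured: group 1 = '31192183049'.

31192183049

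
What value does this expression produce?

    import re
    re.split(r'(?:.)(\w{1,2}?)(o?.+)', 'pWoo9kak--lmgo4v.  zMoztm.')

This matches any character (non-capturing group); then 1 to 2 of a word character (lazy) (captured); then optionally a literal 'o', then one or more of any character (captured).
The `?` after the quantifier makes it lazy — it takes as little as possible before letting the rest of the pattern try.
Matches to split on: at [0:26] → 'pWoo9kak--lmgo4v.  zMoztm.'.
`re.split` interleaves the captured-group text with the surrounding fragments.

['', 'W', 'oo9kak--lmgo4v.  zMoztm.', '']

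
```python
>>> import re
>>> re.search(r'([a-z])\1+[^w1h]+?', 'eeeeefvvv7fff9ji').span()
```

The backreference `\1` re-matches whatever the first group consumed, character for character.
Unlike `match`, `search` isn't anchored — it looks for the pattern anywhere in the string.
The match spans [0:6] → 'eeeeef'.
Captured: group 1 = 'e'.

(0, 6)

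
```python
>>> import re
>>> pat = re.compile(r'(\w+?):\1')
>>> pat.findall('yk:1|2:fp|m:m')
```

A backreference is literal: `\1` must see the identical characters the first group matched.
Scanning left to right: at [10:13] match 'm:m', group 1 = 'm'.
One capturing group, so `findall` returns just the captured substring from the one match — 1 in all.

['m']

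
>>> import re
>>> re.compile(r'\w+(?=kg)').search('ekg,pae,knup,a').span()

The `(?=…)`/`(?<=…)` assertion just peeks at neighbouring text; it doesn't advance the match position.
`re.search` tries every starting position until one works.
The match spans [0:1] → 'e'.

(0, 1)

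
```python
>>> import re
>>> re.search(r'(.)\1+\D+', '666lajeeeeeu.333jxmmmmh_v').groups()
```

The match spans [0:13] → '666lajeeeeeu.'.
Captured: group 1 = '6'.

('6',)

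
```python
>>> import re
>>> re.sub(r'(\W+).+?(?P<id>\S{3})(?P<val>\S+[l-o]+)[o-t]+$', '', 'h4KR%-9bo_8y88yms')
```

'h4KR'

The pattern matches one or more of a non-word character (captured); then one or more of any character (lazy); then exactly 3 of a non-whitespace character (captured as 'id'); then one or more of a non-whitespace character, then one or more of a character in [l-o] (captured as 'val'); then one or more of a character in [o-t]; then anchored at the end.
Matches: at [4:17] → '%-9bo_8y88yms'.
Each match is replaced by ''.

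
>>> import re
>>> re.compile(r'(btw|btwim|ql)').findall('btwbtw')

['btw', 'btw']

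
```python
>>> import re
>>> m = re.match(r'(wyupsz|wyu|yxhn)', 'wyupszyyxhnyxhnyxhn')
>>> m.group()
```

'wyupsz'

`re.match` won't scan ahead — the pattern has to work from the very first character.
The match spans [0:6] → 'wyupsz'.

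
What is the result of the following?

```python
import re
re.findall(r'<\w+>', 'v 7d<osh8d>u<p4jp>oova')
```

['<osh8d>', '<p4jp>']

Matches: at [4:11] → '<osh8d>'; at [12:18] → '<p4jp>'.
No capturing groups, so `findall` returns the 2 full match strings.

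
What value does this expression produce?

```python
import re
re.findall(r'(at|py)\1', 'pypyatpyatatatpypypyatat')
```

['py', 'at', 'py', 'at']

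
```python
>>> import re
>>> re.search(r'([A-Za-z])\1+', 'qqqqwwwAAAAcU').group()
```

The backreference `\1` re-matches whatever the first group consumed, character for character.
`search` walks the string left to right and returns the first match it finds.
The match spans [0:4] → 'qqqq'.
Captured: group 1 = 'q'.

'qqqq'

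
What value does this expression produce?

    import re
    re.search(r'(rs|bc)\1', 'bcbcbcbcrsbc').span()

(0, 4)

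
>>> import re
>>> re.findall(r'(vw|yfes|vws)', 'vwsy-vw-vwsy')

['vw', 'vw', 'vw']

The regex engine tests alternatives in the order written; an earlier branch that matches wins even if a later one would match more.
Matches: at [0:2] match 'vw', group 1 = 'vw'; at [5:7] match 'vw', group 1 = 'vw'; at [8:10] match 'vw', group 1 = 'vw'.
One capturing group, so `findall` returns just the captured substring from each match — 3 in all.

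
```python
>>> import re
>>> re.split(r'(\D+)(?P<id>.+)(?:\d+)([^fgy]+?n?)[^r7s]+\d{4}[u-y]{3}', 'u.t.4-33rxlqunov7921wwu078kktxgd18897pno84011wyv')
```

Pattern: one or more of a non-digit (captured); then one or more of any character (captured as 'id'); then one or more of a digit (non-capturing group); then one or more of any character except [fgy] (lazy), then optionally the literal 'n' (captured); then one or more of any character except [r7s], then exactly 4 of a digit, then exactly 3 of a character in [u-y].
A `+?`/`*?`/`{m,n}?` starts at its minimum and grows only as far as needed for what follows to match.
Matches to split on: at [0:48] → 'u.t.4-33rxlqunov7921wwu078kktxgd18897pno84011wyv'.
Because the pattern has a capturing group, `split` also inserts each captured text between the pieces.

['', 'u.t.', '4-33rxlqunov7921wwu078kktxgd1889', 'pn', '']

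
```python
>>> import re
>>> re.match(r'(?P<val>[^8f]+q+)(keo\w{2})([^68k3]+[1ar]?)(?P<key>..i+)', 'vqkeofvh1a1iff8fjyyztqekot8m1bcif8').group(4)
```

'a1i'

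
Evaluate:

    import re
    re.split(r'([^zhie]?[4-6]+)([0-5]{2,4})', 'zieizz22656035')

The pattern matches optionally any character except [zhie], then one or more of a character in [4-6] (captured); then 2 to 4 of a character in [0-5] (captured).
Matches to split on: at [7:14] → '2656035'.
With a capturing group present, the delimiter's captured portion is kept in the result list.

['zieizz2', '2656', '035', '']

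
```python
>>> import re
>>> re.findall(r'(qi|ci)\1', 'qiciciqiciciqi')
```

A backreference is literal: `\1` must see the identical characters the first group matched.
`findall` collects group 1 from each match (2 total).

['ci', 'ci']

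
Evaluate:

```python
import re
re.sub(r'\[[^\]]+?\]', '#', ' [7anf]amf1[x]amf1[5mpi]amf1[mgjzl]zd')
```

' #amf1#amf1#amf1#zd'

Matches: at [1:7] → '[7anf]'; at [11:14] → '[x]'; at [18:24] → '[5mpi]'; at [28:35] → '[mgjzl]'.
`sub` substitutes '#' at each match site.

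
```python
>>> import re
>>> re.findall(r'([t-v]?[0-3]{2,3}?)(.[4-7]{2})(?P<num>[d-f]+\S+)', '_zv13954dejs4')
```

This matches optionally a character in [t-v], then 2 to 3 of a character in [0-3] (lazy) (captured); then any character, then exactly 2 of a character in [4-7] (captured); then one or more of a character in [d-f], then one or more of a non-whitespace character (captured as 'num').
3 groups means the one result is a tuple of 3 captured strings — 1 here.

[('v13', '954', 'dejs4')]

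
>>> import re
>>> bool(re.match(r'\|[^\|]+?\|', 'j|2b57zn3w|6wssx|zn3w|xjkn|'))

With `match`, the pattern is implicitly anchored at the beginning.
Here the string doesn't start with a match, so the call returns None, and `bool(None)` is False.

False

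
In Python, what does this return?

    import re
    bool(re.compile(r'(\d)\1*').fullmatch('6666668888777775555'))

False

`re.fullmatch` requires the pattern to consume the entire string.
Here there's no way to consume every character, so the call returns None, and `bool(None)` is False.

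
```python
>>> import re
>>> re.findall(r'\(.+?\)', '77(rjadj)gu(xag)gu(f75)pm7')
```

The `?` after the quantifier makes it lazy — it takes as little as possible before letting the rest of the pattern try.
Walking the string: at [2:9] → '(rjadj)'; at [11:16] → '(xag)'; at [18:23] → '(f75)'.
No capturing groups, so `findall` returns the 3 full match strings.

['(rjadj)', '(xag)', '(f75)']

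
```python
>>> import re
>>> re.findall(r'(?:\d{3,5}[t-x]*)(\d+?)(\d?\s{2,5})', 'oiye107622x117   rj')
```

The pattern matches 3 to 5 of a digit, then zero or more of a character in [t-x] (non-capturing group); then one or more of a digit (lazy) (captured); then optionally a digit, then 2 to 5 of whitespace (captured).
With the lazy modifier that quantifier settles for the fewest repetitions that let the rest of the pattern succeed (the atoms after it are unaffected and can still be greedy).
Scanning left to right: at [5:17] match '07622x117   ', groups = ('11', '7   ').
Multiple groups make `findall` return tuples — one 2-tuple for the one match.

[('11', '7   ')]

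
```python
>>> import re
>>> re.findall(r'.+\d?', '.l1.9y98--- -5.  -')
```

['.l1.9y98--- -5.  -']

This matches one or more of any character; then optionally a digit.
Scanning left to right: at [0:18] → '.l1.9y98--- -5.  -'.
`findall` yields the raw match text (1 of them) because the pattern has no groups.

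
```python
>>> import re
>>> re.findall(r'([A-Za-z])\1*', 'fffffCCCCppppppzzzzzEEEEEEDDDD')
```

['f', 'C', 'p', 'z', 'E', 'D']

`\1` has to match the exact text group 1 already captured.
Scanning left to right: at [0:5] match 'fffff', group 1 = 'f'; at [5:9] match 'CCCC', group 1 = 'C'; at [9:15] match 'pppppp', group 1 = 'p'; at [15:20] match 'zzzzz', group 1 = 'z'; at [20:26] match 'EEEEEE', group 1 = 'E'; ….
`findall` collects group 1 from each match (6 total).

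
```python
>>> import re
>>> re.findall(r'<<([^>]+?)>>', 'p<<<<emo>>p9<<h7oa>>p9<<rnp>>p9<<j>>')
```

Scanning left to right: at [1:10] match '<<<<emo>>', group 1 = '<<emo'; at [12:20] match '<<h7oa>>', group 1 = 'h7oa'; at [22:29] match '<<rnp>>', group 1 = 'rnp'; at [31:36] match '<<j>>', group 1 = 'j'.
Because there's exactly one group, `findall` drops the full match and keeps group 1 from each hit.

['<<emo', 'h7oa', 'rnp', 'j']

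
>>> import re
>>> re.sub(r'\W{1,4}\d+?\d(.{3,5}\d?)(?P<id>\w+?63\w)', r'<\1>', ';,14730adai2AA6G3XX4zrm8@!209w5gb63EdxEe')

Because the quantifier is non-greedy, it stops expanding at the earliest point where the rest of the pattern can succeed.
The replacement refers to a captured group, so each match is rewritten using its own captured text.

';,14730adai2AA6G3XX4zrm8<9w5g>dxEe'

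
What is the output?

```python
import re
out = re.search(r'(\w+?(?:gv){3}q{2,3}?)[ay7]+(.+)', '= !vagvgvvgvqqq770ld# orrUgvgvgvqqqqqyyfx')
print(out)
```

The pattern matches one or more of a word character (lazy), then the literal 'gv' repeated 3 times, then 2 to 3 of the literal 'q' (lazy) (captured); then one or more of one of [ay7]; then one or more of any character (captured).
`re.search` scans for the first position where the pattern succeeds.
Here no position works, so the call returns None.

None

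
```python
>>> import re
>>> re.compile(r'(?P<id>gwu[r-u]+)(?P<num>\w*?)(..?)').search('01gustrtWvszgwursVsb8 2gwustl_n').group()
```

'gwursVs'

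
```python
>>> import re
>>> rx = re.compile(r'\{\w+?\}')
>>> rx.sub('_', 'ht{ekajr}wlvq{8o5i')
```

Each match is replaced by '_'.

'ht_wlvq{8o5i'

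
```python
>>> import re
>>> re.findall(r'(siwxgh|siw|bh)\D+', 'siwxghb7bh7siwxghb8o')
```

['siwxgh', 'siwxgh']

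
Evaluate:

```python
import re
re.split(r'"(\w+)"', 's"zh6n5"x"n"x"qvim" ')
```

['s', 'zh6n5', 'x', 'n', 'x', 'qvim', ' ']

Matches to split on: at [1:8] → '"zh6n5"'; at [9:12] → '"n"'; at [13:19] → '"qvim"'.
`re.split` interleaves the captured-group text with the surrounding fragments.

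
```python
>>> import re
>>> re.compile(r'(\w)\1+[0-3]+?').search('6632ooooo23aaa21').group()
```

A backreference is literal: `\1` must see the identical characters the first group matched.
The match spans [0:3] → '663'.

'663'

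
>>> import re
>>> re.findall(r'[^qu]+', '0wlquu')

['0wl']

With no groups in the pattern, `findall` gives back each whole match — 1 here.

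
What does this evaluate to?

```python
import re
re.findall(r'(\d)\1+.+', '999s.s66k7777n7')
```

['9']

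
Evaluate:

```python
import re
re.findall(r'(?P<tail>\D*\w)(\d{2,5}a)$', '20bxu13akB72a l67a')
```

Multiple groups make `findall` return tuples — one 2-tuple for the one match.

[('a l', '67a')]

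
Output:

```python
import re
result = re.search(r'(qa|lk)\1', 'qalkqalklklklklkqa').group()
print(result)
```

lklk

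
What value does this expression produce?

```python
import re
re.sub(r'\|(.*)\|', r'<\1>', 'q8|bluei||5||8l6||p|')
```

'q8<bluei||5||8l6||p>'

Matches: at [2:20] → '|bluei||5||8l6||p|'.
The replacement refers to a captured group, so each match is rewritten using its own captured text.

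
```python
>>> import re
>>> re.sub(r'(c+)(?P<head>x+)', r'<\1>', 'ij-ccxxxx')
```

'ij-<cc>'

`\1` in the replacement pulls in group 1's text for each match.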